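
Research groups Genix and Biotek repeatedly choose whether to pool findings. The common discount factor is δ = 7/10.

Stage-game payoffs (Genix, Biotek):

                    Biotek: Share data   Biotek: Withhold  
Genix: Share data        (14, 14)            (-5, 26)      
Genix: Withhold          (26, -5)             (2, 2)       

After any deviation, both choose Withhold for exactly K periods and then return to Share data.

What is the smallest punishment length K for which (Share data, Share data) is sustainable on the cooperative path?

No profitable deviation requires (14−2)(δ+…+δ^K) ≥ 26−14, i.e. δ+…+δ^K ≥ 1 ≈ 1.0000.
With δ = 7/10, the partial sums are K=1: 0.7000, K=2: 1.1900.
K = 2 is the first length at which the sum reaches 1.0000.

2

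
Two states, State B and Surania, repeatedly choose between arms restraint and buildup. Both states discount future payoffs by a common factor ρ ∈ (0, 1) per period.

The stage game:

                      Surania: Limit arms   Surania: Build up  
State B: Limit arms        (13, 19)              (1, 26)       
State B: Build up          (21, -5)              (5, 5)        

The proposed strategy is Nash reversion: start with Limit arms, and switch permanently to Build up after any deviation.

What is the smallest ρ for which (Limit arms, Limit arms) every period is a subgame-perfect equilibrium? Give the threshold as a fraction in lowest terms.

1/2

For State B: deviation gain 21−13 = 8, per-period punishment loss 13−5 = 8. IC gives ρ ≥ 8/16 = 1/2.
For Surania: gain 7, loss 14 per period, so ρ ≥ 7/21 = 1/3.
The tighter constraint is State B's, so cooperation needs ρ ≥ 1/2.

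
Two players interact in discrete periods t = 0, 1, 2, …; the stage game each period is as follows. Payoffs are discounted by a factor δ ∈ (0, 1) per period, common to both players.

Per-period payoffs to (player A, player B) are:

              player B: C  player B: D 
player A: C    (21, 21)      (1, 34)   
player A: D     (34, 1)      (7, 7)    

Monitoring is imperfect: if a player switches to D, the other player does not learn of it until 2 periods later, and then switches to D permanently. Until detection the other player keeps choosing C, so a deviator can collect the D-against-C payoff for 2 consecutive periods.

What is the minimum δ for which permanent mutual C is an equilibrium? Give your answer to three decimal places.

The best deviation is to choose D for all 2 undetected periods, earning 34 each, then 7 forever once detected.
Deviation value: 34(1−δ^2)/(1−δ) + 7δ^2/(1−δ); cooperation value: 21/(1−δ).
IC: 21 ≥ 34(1−δ^2) + 7δ^2 = 34 − 27δ^2.
So δ^2 ≥ 13/27, giving δ ≥ (13/27)^(1/2) ≈ 0.694.

0.694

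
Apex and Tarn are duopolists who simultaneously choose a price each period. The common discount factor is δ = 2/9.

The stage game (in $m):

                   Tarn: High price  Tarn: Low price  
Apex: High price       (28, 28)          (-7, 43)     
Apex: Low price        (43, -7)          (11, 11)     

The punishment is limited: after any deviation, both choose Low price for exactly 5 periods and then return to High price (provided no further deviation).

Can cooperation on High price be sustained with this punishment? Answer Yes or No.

IC: δ+…+δ^5 ≥ (43−28)/(28−11) = 15/17.
At δ = 2/9: partial sum = 0.2856 < 0.8824. Cooperation not sustainable.

No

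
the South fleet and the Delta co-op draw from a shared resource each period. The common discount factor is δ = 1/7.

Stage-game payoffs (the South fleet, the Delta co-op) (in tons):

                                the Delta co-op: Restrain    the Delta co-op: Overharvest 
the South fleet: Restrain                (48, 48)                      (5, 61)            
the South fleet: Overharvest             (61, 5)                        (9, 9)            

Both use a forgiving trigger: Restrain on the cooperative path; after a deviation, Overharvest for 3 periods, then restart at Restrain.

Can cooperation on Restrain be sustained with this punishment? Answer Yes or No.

No

IC: δ+…+δ^3 ≥ (61−48)/(48−9) = 1/3.
At δ = 1/7: partial sum = 0.1662 < 0.3333. Cooperation not sustainable.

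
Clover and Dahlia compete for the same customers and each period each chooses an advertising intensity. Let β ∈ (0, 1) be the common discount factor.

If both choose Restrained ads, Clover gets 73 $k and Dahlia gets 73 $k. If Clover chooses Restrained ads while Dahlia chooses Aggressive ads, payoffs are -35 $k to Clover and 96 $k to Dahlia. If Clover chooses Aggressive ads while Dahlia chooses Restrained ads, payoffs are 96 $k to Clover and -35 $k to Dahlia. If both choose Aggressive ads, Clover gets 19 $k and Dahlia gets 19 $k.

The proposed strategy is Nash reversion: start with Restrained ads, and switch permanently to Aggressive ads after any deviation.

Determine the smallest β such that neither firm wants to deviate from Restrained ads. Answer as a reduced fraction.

23/77

73/(1−β) ≥ 96 + 19β/(1−β)
73 ≥ 96 − 77β
β ≥ 23/77.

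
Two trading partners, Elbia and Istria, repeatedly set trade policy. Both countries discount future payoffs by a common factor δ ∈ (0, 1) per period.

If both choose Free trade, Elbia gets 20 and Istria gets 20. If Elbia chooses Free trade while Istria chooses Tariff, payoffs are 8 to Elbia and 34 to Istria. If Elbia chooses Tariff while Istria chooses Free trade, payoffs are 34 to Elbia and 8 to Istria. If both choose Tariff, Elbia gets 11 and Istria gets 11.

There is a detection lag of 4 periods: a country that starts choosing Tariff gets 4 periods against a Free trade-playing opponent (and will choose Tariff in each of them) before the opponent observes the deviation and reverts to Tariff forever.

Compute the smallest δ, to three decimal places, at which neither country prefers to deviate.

The best deviation is to choose Tariff for all 4 undetected periods, earning 34 each, then 11 forever once detected.
Deviation value: 34(1−δ^4)/(1−δ) + 11δ^4/(1−δ); cooperation value: 20/(1−δ).
IC: 20 ≥ 34(1−δ^4) + 11δ^4 = 34 − 23δ^4.
So δ^4 ≥ 14/23, giving δ ≥ (14/23)^(1/4) ≈ 0.883.

0.883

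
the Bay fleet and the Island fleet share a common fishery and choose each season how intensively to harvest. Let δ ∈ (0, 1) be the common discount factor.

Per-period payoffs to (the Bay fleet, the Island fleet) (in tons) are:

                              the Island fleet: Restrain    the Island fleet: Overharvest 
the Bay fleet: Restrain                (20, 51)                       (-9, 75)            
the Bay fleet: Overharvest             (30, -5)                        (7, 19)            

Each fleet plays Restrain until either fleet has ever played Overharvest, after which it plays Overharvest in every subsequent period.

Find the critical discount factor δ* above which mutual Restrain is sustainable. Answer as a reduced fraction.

For the Bay fleet: deviation gain 30−20 = 10, per-period punishment loss 20−7 = 13. IC gives δ ≥ 10/23.
For the Island fleet: gain 24, loss 32 per period, so δ ≥ 24/56 = 3/7.
The tighter constraint is the Bay fleet's, so cooperation needs δ ≥ 10/23.

10/23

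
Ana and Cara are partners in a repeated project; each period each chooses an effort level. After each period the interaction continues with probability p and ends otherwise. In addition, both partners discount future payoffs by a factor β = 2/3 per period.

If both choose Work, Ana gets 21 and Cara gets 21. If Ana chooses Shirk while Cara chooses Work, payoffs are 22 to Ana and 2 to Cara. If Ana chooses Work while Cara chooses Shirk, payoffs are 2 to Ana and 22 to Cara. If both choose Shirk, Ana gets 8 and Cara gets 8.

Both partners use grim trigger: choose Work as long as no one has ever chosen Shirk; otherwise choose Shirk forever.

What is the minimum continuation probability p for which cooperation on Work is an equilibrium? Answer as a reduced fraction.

With continuation probability p and discount β, the effective per-period discount factor is βp.
Grim-trigger IC: βp ≥ (22−21)/(22−8) = 1/14.
So p ≥ (1/14)/(2/3) = 3/28.

3/28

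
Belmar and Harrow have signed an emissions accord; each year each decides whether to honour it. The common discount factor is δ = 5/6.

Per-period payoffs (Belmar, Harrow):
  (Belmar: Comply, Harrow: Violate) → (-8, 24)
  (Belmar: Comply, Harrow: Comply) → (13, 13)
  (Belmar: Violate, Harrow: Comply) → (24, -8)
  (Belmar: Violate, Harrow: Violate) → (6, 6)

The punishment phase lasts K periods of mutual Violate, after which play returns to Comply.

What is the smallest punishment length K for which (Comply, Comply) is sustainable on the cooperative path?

No profitable deviation requires (13−6)(δ+…+δ^K) ≥ 24−13, i.e. δ+…+δ^K ≥ 11/7 ≈ 1.5714.
With δ = 5/6, the partial sums are K=1: 0.8333, K=2: 1.5278, K=3: 2.1065.
K = 3 is the first length at which the sum reaches 1.5714.

3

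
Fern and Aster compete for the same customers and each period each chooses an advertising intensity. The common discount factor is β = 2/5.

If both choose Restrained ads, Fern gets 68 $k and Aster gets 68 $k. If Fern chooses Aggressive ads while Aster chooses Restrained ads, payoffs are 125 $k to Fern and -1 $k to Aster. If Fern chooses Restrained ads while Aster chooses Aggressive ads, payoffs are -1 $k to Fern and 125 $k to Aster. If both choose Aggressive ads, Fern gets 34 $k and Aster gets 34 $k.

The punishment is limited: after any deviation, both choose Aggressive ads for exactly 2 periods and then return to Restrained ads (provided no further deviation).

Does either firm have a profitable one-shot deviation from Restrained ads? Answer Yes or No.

Yes

Comparing payoff streams over the 3 periods until play realigns: cooperate → 68(1+β+…+β^2); deviate → 125 + 34(β+…+β^2).
Cooperation is sustained iff (68−34)(β+…+β^2) ≥ 125−68.
β+…+β^2 = 2/5·(1−(2/5)^2)/(1−2/5) = 0.5600, and (125−68)/(68−34) = 1.6765.
0.5600 < 1.6765, so cooperation is not sustainable.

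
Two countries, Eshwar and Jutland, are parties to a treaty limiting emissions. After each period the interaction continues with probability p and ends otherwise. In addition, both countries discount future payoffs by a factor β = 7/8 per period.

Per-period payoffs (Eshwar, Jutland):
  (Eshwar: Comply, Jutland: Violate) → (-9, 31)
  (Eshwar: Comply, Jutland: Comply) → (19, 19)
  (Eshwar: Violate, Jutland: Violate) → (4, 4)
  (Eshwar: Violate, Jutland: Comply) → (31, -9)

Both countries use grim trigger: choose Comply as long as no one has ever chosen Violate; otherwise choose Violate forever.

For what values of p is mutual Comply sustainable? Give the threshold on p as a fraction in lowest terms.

With continuation probability p and discount β, the effective per-period discount factor is βp.
Grim-trigger IC: βp ≥ (31−19)/(31−4) = 4/9.
So p ≥ (4/9)/(7/8) = 32/63.

32/63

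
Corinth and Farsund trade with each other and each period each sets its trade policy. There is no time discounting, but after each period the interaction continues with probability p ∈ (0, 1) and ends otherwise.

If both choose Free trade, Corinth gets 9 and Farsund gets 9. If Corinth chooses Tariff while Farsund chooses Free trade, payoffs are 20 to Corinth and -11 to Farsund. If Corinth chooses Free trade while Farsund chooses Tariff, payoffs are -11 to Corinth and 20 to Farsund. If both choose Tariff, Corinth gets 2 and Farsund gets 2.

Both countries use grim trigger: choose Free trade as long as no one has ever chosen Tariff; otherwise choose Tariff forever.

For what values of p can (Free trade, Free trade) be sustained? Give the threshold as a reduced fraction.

11/18

With no time discounting, the continuation probability p plays the role of the discount factor.
Grim-trigger IC: 9/(1−p) ≥ 20 + 2p/(1−p) ⇒ p ≥ (20−9)/(20−2) = 11/18.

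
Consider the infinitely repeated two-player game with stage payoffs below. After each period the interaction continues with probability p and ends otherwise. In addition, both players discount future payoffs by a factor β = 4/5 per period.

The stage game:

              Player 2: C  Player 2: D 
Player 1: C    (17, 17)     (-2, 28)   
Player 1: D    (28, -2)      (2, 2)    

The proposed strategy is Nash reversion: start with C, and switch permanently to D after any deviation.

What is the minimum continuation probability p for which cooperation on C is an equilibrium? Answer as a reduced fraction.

55/104

With continuation probability p and discount β, the effective per-period discount factor is βp.
Grim-trigger IC: βp ≥ (28−17)/(28−2) = 11/26.
So p ≥ (11/26)/(4/5) = 55/104.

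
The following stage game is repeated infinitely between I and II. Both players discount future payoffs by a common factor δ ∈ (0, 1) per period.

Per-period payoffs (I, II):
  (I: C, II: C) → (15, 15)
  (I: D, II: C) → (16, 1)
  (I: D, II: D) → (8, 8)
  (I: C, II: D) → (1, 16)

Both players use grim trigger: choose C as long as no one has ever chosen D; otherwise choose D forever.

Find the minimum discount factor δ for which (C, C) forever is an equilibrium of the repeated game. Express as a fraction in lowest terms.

1/8

Cooperation forever yields 15 each period: 15/(1−δ).
Deviating yields 16 once, then 8 forever: 16 + 8δ/(1−δ).
No profitable deviation requires 15/(1−δ) ≥ 16 + 8δ/(1−δ).
Multiplying by (1−δ): 15 ≥ 16(1−δ) + 8δ = 16 − 8δ.
So 8δ ≥ 1, i.e. δ ≥ 1/8.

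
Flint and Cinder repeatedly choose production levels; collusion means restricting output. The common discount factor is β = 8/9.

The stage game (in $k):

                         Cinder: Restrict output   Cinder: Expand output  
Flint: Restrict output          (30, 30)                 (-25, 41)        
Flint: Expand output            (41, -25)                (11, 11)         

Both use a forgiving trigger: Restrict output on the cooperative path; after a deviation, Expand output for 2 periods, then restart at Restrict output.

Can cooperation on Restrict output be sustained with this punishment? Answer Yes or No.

Yes

Comparing payoff streams over the 3 periods until play realigns: cooperate → 30(1+β+…+β^2); deviate → 41 + 11(β+…+β^2).
Cooperation is sustained iff (30−11)(β+…+β^2) ≥ 41−30.
β+…+β^2 = 8/9·(1−(8/9)^2)/(1−8/9) = 1.6790, and (41−30)/(30−11) = 0.5789.
1.6790 ≥ 0.5789, so cooperation is sustainable.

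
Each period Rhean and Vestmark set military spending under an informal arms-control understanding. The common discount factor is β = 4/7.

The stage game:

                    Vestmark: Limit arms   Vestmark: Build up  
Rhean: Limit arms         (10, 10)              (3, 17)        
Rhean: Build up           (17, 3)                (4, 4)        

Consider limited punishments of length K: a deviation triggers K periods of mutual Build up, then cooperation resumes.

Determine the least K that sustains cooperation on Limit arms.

IC: β(1−β^K)/(1−β) ≥ (17−10)/(10−4) = 7/6.
With β = 4/7: need 1 − β^K ≥ 7/6·(1−4/7)/(4/7), i.e. β^K ≤ 0.1250.
Since (4/7)^3 = 0.1866 and (4/7)^4 = 0.1066, the smallest such K is 4.

4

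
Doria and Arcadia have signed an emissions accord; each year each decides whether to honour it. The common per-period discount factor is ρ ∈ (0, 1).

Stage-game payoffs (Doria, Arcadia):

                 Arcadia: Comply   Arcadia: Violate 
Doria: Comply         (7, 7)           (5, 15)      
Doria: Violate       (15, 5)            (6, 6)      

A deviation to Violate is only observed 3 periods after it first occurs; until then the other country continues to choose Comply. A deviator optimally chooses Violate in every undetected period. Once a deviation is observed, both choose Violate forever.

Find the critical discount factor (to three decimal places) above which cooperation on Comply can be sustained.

Deviating for the 3 undetected periods gains 15−7 = 8 per period over cooperation, then loses 7−6 = 1 per period forever once punishment starts.
Gain: 8(1 + ρ + … + ρ^2); loss: 1·ρ^3/(1−ρ).
No profitable deviation ⇔ 8(1−ρ^3) ≤ 1·ρ^3, i.e. ρ^3 ≥ 8/(8+1) = 8/9.
Hence ρ ≥ (8/9)^(1/3) ≈ 0.961.

0.961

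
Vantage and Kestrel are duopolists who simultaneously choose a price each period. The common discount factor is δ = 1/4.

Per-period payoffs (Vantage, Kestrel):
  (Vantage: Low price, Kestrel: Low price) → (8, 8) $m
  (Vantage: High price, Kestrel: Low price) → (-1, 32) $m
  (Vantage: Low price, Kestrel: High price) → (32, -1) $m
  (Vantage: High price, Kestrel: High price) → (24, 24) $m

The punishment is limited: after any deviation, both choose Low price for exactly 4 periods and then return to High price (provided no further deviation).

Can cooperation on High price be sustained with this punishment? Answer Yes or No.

Comparing payoff streams over the 5 periods until play realigns: cooperate → 24(1+δ+…+δ^4); deviate → 32 + 8(δ+…+δ^4).
Cooperation is sustained iff (24−8)(δ+…+δ^4) ≥ 32−24.
δ+…+δ^4 = 1/4·(1−(1/4)^4)/(1−1/4) = 0.3320, and (32−24)/(24−8) = 0.5000.
0.3320 < 0.5000, so cooperation is not sustainable.

No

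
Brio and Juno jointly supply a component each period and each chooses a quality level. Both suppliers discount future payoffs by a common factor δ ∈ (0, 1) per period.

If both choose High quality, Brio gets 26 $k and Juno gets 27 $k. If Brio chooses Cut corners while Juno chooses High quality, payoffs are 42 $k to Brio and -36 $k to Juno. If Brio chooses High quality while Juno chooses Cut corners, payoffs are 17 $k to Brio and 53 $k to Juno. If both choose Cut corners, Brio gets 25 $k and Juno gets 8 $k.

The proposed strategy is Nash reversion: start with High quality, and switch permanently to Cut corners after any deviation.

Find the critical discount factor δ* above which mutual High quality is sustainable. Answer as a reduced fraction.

16/17

Brio's threshold: (42−26)/(42−25) = 16/17.
Juno's threshold: (53−27)/(53−8) = 26/45.
16/17 > 26/45, so Brio binds and δ* = 16/17.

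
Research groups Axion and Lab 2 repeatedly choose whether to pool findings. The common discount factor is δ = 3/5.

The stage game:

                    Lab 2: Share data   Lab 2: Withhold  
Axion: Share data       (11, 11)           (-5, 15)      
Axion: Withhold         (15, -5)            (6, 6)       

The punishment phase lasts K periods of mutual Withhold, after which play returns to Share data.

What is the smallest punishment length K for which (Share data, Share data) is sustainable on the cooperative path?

IC: δ(1−δ^K)/(1−δ) ≥ (15−11)/(11−6) = 4/5.
With δ = 3/5: need 1 − δ^K ≥ 4/5·(1−3/5)/(3/5), i.e. δ^K ≤ 0.4667.
Since (3/5)^1 = 0.6000 and (3/5)^2 = 0.3600, the smallest such K is 2.

2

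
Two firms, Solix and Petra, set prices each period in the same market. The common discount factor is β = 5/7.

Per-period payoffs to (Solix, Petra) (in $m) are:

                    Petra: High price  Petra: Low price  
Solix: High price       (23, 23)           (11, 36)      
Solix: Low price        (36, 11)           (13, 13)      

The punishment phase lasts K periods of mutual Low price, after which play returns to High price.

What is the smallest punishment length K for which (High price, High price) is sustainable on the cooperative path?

3

Need Σ_{k=1}^{K} β^k ≥ (36−23)/(23−13) = 1.3000 at β = 5/7.
At K = 2 the sum is 1.2245 < 1.3000; at K = 3 it is 1.5889 ≥ 1.3000.
So the minimum punishment length is K = 3.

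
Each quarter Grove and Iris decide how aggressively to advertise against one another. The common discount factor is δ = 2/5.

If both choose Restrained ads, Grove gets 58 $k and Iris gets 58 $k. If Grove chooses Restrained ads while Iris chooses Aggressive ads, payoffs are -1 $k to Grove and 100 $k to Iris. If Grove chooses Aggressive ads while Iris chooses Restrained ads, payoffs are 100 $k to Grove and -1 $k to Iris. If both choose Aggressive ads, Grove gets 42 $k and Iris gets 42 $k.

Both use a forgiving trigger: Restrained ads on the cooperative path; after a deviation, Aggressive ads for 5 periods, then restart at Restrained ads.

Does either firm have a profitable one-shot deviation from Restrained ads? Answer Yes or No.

Yes

A one-shot deviation gives 100 now, then 42 for 5 periods, then back to 58.
Gain from deviating: (100−58) today; loss: (58−42) in each of the next 5 periods.
No-deviation condition: (58−42)(δ+…+δ^5) ≥ 100−58, i.e. δ+…+δ^5 ≥ 21/8.
At δ = 2/5: δ+…+δ^5 = 0.6598 < 2.6250.
So cooperation is not sustainable.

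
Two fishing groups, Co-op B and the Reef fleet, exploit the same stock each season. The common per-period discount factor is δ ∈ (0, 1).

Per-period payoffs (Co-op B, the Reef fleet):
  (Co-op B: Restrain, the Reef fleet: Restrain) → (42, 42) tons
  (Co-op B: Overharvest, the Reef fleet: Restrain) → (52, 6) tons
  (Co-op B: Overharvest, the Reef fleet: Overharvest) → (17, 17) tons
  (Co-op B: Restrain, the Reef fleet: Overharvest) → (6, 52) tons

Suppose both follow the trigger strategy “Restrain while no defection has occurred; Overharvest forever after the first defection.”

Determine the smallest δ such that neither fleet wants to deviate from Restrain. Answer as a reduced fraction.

Cooperation forever yields 42 each period: 42/(1−δ).
Deviating yields 52 once, then 17 forever: 52 + 17δ/(1−δ).
No profitable deviation requires 42/(1−δ) ≥ 52 + 17δ/(1−δ).
Multiplying by (1−δ): 42 ≥ 52(1−δ) + 17δ = 52 − 35δ.
So 35δ ≥ 10, i.e. δ ≥ 10/35 = 2/7.

2/7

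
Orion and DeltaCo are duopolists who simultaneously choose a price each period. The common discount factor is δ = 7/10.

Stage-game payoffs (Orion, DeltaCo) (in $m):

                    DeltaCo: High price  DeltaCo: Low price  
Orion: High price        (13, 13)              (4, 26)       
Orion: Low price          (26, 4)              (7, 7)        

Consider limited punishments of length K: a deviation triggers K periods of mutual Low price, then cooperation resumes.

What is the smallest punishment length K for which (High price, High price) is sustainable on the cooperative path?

Need Σ_{k=1}^{K} δ^k ≥ (26−13)/(13−7) = 2.1667 at δ = 7/10.
At K = 7 the sum is 2.1412 < 2.1667; at K = 8 it is 2.1988 ≥ 2.1667.
So the minimum punishment length is K = 8.

8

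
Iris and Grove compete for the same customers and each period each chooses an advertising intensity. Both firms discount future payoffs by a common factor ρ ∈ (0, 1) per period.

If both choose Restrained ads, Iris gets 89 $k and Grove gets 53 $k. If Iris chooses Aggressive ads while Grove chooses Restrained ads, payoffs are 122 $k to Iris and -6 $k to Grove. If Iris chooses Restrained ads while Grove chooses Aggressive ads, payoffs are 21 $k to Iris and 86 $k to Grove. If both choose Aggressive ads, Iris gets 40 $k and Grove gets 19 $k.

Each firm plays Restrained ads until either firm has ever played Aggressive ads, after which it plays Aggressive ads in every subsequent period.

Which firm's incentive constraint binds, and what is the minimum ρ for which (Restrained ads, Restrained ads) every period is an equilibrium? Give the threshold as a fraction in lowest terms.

Iris: cooperation gives 89 each period; deviation gives 122 once then 40 forever.
  89/(1−ρ) ≥ 122 + 40ρ/(1−ρ) ⇒ ρ ≥ 33/82.
Grove: cooperation gives 53 each period; deviation gives 86 once then 19 forever.
  ρ ≥ 33/67.
Both must hold, so the binding constraint is Grove's: ρ ≥ 33/67.

Grove; ρ ≥ 33/67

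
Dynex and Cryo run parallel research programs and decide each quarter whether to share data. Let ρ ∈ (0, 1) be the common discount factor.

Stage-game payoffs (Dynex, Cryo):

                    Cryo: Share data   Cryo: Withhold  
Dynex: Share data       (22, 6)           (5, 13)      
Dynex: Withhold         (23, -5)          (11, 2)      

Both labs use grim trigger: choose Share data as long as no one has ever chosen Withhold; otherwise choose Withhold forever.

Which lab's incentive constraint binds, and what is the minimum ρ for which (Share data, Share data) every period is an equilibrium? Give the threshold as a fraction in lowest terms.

For Dynex: deviation gain 23−22 = 1, per-period punishment loss 22−11 = 11. IC gives ρ ≥ 1/12.
For Cryo: gain 7, loss 4 per period, so ρ ≥ 7/11.
The tighter constraint is Cryo's, so cooperation needs ρ ≥ 7/11.

Cryo; ρ ≥ 7/11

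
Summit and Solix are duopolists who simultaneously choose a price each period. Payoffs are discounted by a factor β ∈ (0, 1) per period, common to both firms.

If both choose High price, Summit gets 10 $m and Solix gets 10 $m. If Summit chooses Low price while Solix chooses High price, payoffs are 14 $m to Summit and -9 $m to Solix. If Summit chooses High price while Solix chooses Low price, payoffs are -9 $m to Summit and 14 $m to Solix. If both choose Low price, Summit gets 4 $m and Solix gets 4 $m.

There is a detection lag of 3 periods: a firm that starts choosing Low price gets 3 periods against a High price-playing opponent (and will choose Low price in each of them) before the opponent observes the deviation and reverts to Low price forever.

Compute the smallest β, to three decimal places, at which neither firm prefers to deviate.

A deviator earns 14 for 3 periods, then 4 forever; cooperating earns 10 forever. Multiplying the IC by (1−β):
10 ≥ 14(1−β^3) + 4β^3, so 10·β^3 ≥ 4 and β^3 ≥ 2/5.
β ≥ (2/5)^(1/3) ≈ 0.737.

0.737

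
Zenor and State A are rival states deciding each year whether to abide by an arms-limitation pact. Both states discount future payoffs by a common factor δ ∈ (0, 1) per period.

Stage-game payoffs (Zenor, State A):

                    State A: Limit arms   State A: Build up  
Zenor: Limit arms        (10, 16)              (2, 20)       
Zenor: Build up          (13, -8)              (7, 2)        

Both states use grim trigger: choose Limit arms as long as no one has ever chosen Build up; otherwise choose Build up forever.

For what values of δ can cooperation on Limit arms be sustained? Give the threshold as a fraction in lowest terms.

For Zenor: deviation gain 13−10 = 3, per-period punishment loss 10−7 = 3. IC gives δ ≥ 3/6 = 1/2.
For State A: gain 4, loss 14 per period, so δ ≥ 4/18 = 2/9.
The tighter constraint is Zenor's, so cooperation needs δ ≥ 1/2.

1/2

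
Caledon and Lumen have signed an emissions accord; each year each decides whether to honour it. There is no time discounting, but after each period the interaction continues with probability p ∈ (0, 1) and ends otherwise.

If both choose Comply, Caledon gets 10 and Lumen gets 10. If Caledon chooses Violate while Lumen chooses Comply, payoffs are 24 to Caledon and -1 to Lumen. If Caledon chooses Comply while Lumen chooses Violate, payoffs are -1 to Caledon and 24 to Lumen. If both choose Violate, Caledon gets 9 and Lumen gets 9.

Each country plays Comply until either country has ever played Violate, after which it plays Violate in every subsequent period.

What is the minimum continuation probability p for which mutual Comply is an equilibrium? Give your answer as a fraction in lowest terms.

Expected cooperation value is 10 + p·10 + p²·10 + … = 10/(1−p); deviation gives 24 + p·9/(1−p).
10 ≥ 24(1−p) + 9p ⇒ 15p ≥ 14 ⇒ p ≥ 14/15.

14/15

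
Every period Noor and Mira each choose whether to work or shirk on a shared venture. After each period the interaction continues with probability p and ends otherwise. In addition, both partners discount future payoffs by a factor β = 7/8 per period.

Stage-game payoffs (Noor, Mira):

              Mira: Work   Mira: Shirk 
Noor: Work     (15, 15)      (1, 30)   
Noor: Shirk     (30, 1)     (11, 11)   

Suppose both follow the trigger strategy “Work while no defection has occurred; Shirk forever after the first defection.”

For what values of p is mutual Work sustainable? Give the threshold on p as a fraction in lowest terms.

120/133

With continuation probability p and discount β, the effective per-period discount factor is βp.
Grim-trigger IC: βp ≥ (30−15)/(30−11) = 15/19.
So p ≥ (15/19)/(7/8) = 120/133.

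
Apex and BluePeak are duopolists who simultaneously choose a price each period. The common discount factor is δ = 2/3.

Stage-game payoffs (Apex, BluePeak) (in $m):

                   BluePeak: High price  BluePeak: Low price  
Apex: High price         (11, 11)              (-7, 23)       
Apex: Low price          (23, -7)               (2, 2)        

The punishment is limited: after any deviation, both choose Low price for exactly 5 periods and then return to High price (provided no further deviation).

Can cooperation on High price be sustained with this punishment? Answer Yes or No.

Comparing payoff streams over the 6 periods until play realigns: cooperate → 11(1+δ+…+δ^5); deviate → 23 + 2(δ+…+δ^5).
Cooperation is sustained iff (11−2)(δ+…+δ^5) ≥ 23−11.
δ+…+δ^5 = 2/3·(1−(2/3)^5)/(1−2/3) = 1.7366, and (23−11)/(11−2) = 1.3333.
1.7366 ≥ 1.3333, so cooperation is sustainable.

Yes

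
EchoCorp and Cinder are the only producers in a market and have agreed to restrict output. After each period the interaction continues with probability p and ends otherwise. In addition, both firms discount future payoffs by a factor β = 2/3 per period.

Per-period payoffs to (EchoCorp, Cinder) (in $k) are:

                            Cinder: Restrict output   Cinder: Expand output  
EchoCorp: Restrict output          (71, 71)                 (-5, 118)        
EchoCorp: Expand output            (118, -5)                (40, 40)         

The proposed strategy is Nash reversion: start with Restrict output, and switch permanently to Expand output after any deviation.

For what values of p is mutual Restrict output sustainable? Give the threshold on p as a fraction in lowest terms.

47/52

With continuation probability p and discount β, the effective per-period discount factor is βp.
Grim-trigger IC: βp ≥ (118−71)/(118−40) = 47/78.
So p ≥ (47/78)/(2/3) = 47/52.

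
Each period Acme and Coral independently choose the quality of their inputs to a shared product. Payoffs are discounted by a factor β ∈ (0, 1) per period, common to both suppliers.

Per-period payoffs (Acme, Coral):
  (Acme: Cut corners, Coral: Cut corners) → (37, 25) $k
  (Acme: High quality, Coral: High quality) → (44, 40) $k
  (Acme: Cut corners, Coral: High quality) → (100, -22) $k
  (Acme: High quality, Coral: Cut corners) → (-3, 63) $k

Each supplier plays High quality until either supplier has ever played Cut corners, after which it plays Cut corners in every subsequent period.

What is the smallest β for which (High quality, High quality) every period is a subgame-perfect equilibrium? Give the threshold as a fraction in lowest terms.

8/9

Acme's threshold: (100−44)/(100−37) = 8/9.
Coral's threshold: (63−40)/(63−25) = 23/38.
8/9 > 23/38, so Acme binds and β* = 8/9.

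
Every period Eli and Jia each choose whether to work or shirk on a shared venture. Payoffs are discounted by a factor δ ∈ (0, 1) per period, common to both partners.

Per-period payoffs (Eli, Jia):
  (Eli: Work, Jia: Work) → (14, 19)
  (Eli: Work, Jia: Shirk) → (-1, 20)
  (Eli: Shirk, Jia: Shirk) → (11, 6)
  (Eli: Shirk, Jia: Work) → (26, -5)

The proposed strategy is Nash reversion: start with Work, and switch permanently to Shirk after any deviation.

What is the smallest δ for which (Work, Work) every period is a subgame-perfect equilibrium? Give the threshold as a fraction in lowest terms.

For Eli: deviation gain 26−14 = 12, per-period punishment loss 14−11 = 3. IC gives δ ≥ 12/15 = 4/5.
For Jia: gain 1, loss 13 per period, so δ ≥ 1/14.
The tighter constraint is Eli's, so cooperation needs δ ≥ 4/5.

4/5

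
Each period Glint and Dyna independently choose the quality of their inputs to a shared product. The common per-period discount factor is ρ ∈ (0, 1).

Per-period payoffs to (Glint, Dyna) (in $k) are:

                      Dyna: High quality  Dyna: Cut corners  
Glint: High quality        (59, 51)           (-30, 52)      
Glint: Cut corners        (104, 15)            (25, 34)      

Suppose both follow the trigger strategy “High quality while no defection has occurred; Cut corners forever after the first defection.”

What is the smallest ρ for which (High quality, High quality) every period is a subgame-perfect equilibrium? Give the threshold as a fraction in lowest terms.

Glint: cooperation gives 59 each period; deviation gives 104 once then 25 forever.
  59/(1−ρ) ≥ 104 + 25ρ/(1−ρ) ⇒ ρ ≥ 45/79.
Dyna: cooperation gives 51 each period; deviation gives 52 once then 34 forever.
  ρ ≥ 1/18.
Both must hold, so the binding constraint is Glint's: ρ ≥ 45/79.

45/79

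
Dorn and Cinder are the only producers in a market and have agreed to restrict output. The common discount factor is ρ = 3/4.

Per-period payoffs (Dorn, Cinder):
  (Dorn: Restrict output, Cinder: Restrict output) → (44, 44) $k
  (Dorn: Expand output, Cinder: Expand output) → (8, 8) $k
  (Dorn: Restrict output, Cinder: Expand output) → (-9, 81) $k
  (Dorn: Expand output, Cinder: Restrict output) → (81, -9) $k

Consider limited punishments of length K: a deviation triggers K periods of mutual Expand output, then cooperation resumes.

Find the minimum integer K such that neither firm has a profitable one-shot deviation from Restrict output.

Need Σ_{k=1}^{K} ρ^k ≥ (81−44)/(44−8) = 1.0278 at ρ = 3/4.
At K = 1 the sum is 0.7500 < 1.0278; at K = 2 it is 1.3125 ≥ 1.0278.
So the minimum punishment length is K = 2.

2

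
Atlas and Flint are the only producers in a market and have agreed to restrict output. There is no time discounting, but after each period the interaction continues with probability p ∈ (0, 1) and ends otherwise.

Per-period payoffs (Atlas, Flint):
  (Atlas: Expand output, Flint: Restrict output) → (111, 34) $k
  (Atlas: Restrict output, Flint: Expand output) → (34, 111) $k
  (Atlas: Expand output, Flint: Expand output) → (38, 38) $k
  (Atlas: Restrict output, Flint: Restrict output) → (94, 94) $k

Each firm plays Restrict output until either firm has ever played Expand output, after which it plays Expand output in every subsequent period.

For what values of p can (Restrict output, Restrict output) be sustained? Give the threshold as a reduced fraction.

With no time discounting, the continuation probability p plays the role of the discount factor.
Grim-trigger IC: 94/(1−p) ≥ 111 + 38p/(1−p) ⇒ p ≥ (111−94)/(111−38) = 17/73.

17/73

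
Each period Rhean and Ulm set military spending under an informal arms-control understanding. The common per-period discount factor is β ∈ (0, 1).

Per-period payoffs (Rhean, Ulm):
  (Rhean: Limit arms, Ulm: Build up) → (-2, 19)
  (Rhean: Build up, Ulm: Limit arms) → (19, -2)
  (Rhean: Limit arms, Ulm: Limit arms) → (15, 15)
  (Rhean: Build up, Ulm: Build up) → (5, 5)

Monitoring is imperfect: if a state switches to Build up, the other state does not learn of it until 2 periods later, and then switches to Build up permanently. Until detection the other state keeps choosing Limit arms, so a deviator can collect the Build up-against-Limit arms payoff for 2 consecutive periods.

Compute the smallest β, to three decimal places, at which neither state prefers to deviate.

The best deviation is to choose Build up for all 2 undetected periods, earning 19 each, then 5 forever once detected.
Deviation value: 19(1−β^2)/(1−β) + 5β^2/(1−β); cooperation value: 15/(1−β).
IC: 15 ≥ 19(1−β^2) + 5β^2 = 19 − 14β^2.
So β^2 ≥ 4/14 = 2/7, giving β ≥ (2/7)^(1/2) ≈ 0.535.

0.535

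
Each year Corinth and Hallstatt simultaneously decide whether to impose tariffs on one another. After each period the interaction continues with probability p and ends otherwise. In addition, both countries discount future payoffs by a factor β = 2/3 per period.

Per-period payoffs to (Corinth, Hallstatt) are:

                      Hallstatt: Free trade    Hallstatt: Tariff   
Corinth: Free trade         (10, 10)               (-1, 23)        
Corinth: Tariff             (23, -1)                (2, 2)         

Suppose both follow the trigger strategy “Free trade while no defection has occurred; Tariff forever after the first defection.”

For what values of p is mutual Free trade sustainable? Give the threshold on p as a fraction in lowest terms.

13/14

Expected continuation weight on next period's payoff is β·p = 2/3·p, which plays the role of the discount factor.
Cooperation requires 2/3·p ≥ (23−10)/(23−2) = 13/21, hence p ≥ 13/14.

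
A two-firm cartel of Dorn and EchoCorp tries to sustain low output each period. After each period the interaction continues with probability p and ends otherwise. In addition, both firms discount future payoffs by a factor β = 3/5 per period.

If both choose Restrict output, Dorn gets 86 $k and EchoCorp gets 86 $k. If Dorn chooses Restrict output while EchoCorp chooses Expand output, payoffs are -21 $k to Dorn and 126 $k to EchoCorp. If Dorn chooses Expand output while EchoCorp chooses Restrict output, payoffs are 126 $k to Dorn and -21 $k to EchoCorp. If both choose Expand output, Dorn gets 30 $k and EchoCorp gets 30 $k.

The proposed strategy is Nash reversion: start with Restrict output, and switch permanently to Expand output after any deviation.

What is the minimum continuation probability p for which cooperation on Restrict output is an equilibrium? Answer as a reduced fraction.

25/36

With continuation probability p and discount β, the effective per-period discount factor is βp.
Grim-trigger IC: βp ≥ (126−86)/(126−30) = 5/12.
So p ≥ (5/12)/(3/5) = 25/36.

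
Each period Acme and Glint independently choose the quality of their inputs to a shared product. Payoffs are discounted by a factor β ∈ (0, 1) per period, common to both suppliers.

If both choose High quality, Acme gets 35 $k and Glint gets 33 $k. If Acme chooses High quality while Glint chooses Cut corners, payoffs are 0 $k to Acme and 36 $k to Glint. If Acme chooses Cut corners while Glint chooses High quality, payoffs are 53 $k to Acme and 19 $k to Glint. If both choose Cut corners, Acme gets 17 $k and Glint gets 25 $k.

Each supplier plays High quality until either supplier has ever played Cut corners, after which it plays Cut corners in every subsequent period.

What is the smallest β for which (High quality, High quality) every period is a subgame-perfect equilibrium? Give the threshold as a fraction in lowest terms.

For Acme: deviation gain 53−35 = 18, per-period punishment loss 35−17 = 18. IC gives β ≥ 18/36 = 1/2.
For Glint: gain 3, loss 8 per period, so β ≥ 3/11.
The tighter constraint is Acme's, so cooperation needs β ≥ 1/2.

1/2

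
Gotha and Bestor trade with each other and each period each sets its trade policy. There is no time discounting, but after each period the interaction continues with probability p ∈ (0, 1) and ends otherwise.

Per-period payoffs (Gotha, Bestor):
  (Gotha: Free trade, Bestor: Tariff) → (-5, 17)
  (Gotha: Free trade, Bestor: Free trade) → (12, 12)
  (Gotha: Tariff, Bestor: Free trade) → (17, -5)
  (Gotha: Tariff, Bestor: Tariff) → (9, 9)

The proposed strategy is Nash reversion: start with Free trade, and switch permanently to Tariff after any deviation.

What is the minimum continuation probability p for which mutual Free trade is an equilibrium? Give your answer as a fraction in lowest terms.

5/8

With no time discounting, the continuation probability p plays the role of the discount factor.
Grim-trigger IC: 12/(1−p) ≥ 17 + 9p/(1−p) ⇒ p ≥ (17−12)/(17−9) = 5/8.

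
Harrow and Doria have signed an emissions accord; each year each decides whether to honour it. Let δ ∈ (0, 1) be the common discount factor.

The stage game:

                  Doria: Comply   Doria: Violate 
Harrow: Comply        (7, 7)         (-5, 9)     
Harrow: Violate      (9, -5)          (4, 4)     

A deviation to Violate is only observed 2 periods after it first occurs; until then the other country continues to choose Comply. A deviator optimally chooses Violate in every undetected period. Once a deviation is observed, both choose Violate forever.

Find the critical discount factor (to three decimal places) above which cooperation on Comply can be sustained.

0.632

A deviator earns 9 for 2 periods, then 4 forever; cooperating earns 7 forever. Multiplying the IC by (1−δ):
7 ≥ 9(1−δ^2) + 4δ^2, so 5·δ^2 ≥ 2 and δ^2 ≥ 2/5.
δ ≥ (2/5)^(1/2) ≈ 0.632.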